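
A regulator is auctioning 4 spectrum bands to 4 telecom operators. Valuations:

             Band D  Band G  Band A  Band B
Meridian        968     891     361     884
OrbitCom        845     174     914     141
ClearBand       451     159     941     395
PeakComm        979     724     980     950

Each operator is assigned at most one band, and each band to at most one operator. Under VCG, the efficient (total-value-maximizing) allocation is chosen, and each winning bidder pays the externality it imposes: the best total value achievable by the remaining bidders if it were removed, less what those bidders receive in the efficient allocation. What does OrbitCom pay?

OrbitCom pays $77M.

Efficient allocation: Meridian→Band G ($891M), OrbitCom→Band D ($845M), ClearBand→Band A ($941M), PeakComm→Band B ($950M); total welfare W = $3627M.
OrbitCom receives Band D at value $845M, so the others get W − 845 = $2782M.
Without OrbitCom: best allocation of the remaining 3 bidders over all 4 bands is Meridian→Band D ($968M), ClearBand→Band A ($941M), PeakComm→Band B ($950M), total $2859M.
VCG payment = (others' best without OrbitCom) − (others' welfare with OrbitCom) = 2859 − 2782 = $77M.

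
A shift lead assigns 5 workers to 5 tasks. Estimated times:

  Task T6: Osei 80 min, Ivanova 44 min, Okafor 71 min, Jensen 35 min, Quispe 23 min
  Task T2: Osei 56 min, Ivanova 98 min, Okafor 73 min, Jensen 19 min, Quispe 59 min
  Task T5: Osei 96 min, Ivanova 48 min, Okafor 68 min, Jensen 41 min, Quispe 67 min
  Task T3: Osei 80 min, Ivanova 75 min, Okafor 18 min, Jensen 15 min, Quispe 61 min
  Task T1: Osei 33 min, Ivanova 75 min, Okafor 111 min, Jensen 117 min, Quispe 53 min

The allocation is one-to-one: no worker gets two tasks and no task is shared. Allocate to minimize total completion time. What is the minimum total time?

Min total: 141 min

This is a one-to-one assignment (minimum-cost bipartite matching).
Optimal: Osei→Task T1 (33 min), Ivanova→Task T5 (48 min), Okafor→Task T3 (18 min), Jensen→Task T2 (19 min), Quispe→Task T6 (23 min) — total 33+48+18+19+23 = 141 min.
Min-entry greedy (repeatedly take the single cheapest remaining cell) gives 192 min, worse by 51.
No other one-to-one assignment undercuts 141 min.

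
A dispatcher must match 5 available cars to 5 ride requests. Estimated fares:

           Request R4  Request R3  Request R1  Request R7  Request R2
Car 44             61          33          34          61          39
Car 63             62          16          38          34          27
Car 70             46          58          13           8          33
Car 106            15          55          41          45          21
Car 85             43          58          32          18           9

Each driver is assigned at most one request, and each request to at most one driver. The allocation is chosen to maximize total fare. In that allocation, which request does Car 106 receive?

Car 106 receives Request R1.

Optimal: Car 44→Request R7 ($61), Car 63→Request R4 ($62), Car 70→Request R2 ($33), Car 106→Request R1 ($41), Car 85→Request R3 ($58) — total 61+62+33+41+58 = $255.
Row-greedy (each driver in turn takes its best remaining request) gives $211, worse by 44.
Swapping Car 44↔Car 63 (Car 44→Request R4 $61, Car 63→Request R7 $34) loses 28.
Every other assignment is strictly worse.
Car 106's own top request is Request R3 ($55), but forcing Car 106→Request R3 and reassigning the rest optimally gives only $243 — worse by 12.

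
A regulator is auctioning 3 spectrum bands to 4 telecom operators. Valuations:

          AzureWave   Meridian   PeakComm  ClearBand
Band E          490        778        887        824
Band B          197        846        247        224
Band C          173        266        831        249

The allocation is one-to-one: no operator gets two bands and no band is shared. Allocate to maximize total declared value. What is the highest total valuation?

This is the linear assignment problem.
Optimal: ClearBand→Band E ($824M), Meridian→Band B ($846M), PeakComm→Band C ($831M) — total 824+846+831 = $2501M.
Column-greedy (each band in turn goes to its best remaining operator) gives $1982M, worse by 519.
Every other assignment is strictly worse.

Maximum total: $2501M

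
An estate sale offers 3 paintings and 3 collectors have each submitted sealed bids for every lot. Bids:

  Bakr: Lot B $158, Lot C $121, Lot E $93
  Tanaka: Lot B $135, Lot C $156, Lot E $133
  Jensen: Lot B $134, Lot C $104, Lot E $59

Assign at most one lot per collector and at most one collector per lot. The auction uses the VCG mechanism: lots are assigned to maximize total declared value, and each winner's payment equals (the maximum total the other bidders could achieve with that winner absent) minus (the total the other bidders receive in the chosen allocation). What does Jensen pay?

Efficient allocation: Bakr→Lot B ($158), Tanaka→Lot E ($133), Jensen→Lot C ($104); total welfare W = $395.
Jensen receives Lot C at value $104, so the others get W − 104 = $291.
Without Jensen: best allocation of the remaining 2 bidders over all 3 lots is Bakr→Lot B ($158), Tanaka→Lot C ($156), total $314.
VCG payment = (others' best without Jensen) − (others' welfare with Jensen) = 314 − 291 = $23.

Jensen pays $23.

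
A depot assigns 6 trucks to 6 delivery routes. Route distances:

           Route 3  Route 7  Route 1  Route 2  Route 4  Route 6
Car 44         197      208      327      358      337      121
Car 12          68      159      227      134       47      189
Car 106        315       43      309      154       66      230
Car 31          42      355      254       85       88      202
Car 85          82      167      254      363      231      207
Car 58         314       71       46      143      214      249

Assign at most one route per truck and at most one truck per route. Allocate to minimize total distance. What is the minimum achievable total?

Min total: 424 km

Optimal: Car 44→Route 6 (121 km), Car 12→Route 4 (47 km), Car 106→Route 7 (43 km), Car 31→Route 2 (85 km), Car 85→Route 3 (82 km), Car 58→Route 1 (46 km) — total 121+47+43+85+82+46 = 424 km.
Column-greedy (each route in turn goes to its cheapest remaining truck) gives 617 km, worse by 193.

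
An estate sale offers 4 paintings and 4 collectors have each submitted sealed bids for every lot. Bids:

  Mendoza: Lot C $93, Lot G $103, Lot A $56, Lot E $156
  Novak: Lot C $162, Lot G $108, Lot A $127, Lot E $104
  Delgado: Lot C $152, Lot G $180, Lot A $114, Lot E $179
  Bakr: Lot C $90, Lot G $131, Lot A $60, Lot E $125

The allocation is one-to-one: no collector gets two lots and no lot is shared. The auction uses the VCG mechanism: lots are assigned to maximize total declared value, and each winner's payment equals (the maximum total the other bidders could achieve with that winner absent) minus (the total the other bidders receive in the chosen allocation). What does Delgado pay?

Delgado pays $35.

Efficient allocation: Mendoza→Lot E ($156), Novak→Lot A ($127), Delgado→Lot C ($152), Bakr→Lot G ($131); total welfare W = $566.
Delgado receives Lot C at value $152, so the others get W − 152 = $414.
Without Delgado: best allocation of the remaining 3 bidders over all 4 lots is Mendoza→Lot E ($156), Novak→Lot C ($162), Bakr→Lot G ($131), total $449.
VCG payment = (others' best without Delgado) − (others' welfare with Delgado) = 449 − 414 = $35.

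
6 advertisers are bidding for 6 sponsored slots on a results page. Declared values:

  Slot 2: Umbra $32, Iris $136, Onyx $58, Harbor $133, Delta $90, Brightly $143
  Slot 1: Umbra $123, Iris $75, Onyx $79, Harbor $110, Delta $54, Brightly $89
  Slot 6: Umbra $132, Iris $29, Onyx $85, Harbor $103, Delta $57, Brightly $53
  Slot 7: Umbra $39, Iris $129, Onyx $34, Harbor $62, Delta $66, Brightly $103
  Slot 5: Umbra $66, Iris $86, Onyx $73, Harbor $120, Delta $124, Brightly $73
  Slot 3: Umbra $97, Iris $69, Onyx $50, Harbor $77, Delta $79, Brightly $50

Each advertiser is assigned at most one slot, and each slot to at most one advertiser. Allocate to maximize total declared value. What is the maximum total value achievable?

Maximum total: $688

This is a one-to-one assignment (maximum-weight bipartite matching).
Optimal: Umbra→Slot 6 ($132), Iris→Slot 7 ($129), Onyx→Slot 3 ($50), Harbor→Slot 1 ($110), Delta→Slot 5 ($124), Brightly→Slot 2 ($143) — total 132+129+50+110+124+143 = $688.
Column-greedy (each slot in turn goes to its best remaining advertiser) gives $672, worse by 16.
No other one-to-one assignment exceeds $688.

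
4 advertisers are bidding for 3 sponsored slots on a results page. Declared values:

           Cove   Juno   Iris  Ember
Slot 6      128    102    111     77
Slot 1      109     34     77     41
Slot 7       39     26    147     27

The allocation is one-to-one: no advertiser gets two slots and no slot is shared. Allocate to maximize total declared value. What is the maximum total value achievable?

Treat this as an assignment problem: match each advertiser to one slot.
Optimal: Juno→Slot 6 ($102), Cove→Slot 1 ($109), Iris→Slot 7 ($147) — total 102+109+147 = $358.
Column-greedy (each slot in turn goes to its best remaining advertiser) gives $232, worse by 126.
Every other assignment is strictly worse.

Maximum total: $358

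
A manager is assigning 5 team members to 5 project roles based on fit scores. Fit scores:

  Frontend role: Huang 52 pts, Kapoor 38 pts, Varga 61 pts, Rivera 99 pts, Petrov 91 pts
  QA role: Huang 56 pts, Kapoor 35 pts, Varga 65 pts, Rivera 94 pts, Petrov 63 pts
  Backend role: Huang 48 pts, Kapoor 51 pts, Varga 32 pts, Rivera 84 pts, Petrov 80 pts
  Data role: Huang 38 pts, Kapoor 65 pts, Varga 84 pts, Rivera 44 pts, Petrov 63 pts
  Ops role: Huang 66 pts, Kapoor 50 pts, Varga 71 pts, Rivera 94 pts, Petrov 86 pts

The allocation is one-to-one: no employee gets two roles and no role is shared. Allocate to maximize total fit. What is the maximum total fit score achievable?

Max total: 386 pts

Optimal: Huang→Ops role (66 pts), Kapoor→Backend role (51 pts), Varga→Data role (84 pts), Rivera→QA role (94 pts), Petrov→Frontend role (91 pts) — total 66+51+84+94+91 = 386 pts.
Column-greedy (each role in turn goes to its best remaining employee) gives 375 pts, worse by 11.
Next-best assignment: Huang→QA role, Kapoor→Backend role, Varga→Data role, Rivera→Frontend role, Petrov→Ops role = 376 pts.
No other one-to-one assignment exceeds 386 pts.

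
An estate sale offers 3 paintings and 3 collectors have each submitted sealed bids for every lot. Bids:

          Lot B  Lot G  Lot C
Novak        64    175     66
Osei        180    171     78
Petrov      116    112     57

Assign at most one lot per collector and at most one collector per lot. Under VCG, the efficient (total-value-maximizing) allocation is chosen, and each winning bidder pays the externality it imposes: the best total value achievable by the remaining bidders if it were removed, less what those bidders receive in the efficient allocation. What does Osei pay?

Osei pays $59.

Efficient allocation: Novak→Lot G ($175), Osei→Lot B ($180), Petrov→Lot C ($57); total welfare W = $412.
Osei receives Lot B at value $180, so the others get W − 180 = $232.
Without Osei: best allocation of the remaining 2 bidders over all 3 lots is Novak→Lot G ($175), Petrov→Lot B ($116), total $291.
VCG payment = (others' best without Osei) − (others' welfare with Osei) = 291 − 232 = $59.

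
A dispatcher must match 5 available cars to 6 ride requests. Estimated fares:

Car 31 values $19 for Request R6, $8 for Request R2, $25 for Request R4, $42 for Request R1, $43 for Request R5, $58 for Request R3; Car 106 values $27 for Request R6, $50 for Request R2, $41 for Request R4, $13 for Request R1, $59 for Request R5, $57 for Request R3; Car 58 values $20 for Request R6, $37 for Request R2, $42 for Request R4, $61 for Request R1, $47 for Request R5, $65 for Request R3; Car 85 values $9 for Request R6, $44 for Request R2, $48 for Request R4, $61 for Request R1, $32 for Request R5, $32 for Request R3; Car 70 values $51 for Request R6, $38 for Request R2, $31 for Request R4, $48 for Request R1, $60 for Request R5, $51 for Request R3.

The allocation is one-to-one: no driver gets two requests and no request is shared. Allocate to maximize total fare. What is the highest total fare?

This is a one-to-one assignment (maximum-weight bipartite matching).
Optimal: Car 31→Request R3 ($58), Car 106→Request R2 ($50), Car 58→Request R1 ($61), Car 85→Request R4 ($48), Car 70→Request R5 ($60) — total 58+50+61+48+60 = $277.
Column-greedy (each request in turn goes to its best remaining driver) gives $253, worse by 24.
Swapping Car 85↔Car 31 (Car 85→Request R3 $32, Car 31→Request R4 $25) loses 49.

Max total: $277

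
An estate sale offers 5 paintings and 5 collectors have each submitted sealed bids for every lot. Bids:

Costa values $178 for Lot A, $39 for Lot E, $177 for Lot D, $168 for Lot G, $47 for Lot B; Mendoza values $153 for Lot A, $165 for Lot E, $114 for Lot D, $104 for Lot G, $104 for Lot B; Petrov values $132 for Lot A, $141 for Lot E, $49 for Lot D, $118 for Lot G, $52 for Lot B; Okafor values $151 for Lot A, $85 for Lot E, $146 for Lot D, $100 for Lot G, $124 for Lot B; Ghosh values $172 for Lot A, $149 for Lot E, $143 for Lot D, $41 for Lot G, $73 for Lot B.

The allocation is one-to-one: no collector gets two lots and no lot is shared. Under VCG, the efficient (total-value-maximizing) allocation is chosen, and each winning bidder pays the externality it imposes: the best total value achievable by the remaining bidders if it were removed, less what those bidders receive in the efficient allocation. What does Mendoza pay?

Efficient allocation: Costa→Lot D ($177), Mendoza→Lot E ($165), Petrov→Lot G ($118), Okafor→Lot B ($124), Ghosh→Lot A ($172); total welfare W = $756.
Mendoza receives Lot E at value $165, so the others get W − 165 = $591.
Without Mendoza: best allocation of the remaining 4 bidders over all 5 lots is Costa→Lot G ($168), Petrov→Lot E ($141), Okafor→Lot D ($146), Ghosh→Lot A ($172), total $627.
VCG payment = (others' best without Mendoza) − (others' welfare with Mendoza) = 627 − 591 = $36.

Mendoza pays $36.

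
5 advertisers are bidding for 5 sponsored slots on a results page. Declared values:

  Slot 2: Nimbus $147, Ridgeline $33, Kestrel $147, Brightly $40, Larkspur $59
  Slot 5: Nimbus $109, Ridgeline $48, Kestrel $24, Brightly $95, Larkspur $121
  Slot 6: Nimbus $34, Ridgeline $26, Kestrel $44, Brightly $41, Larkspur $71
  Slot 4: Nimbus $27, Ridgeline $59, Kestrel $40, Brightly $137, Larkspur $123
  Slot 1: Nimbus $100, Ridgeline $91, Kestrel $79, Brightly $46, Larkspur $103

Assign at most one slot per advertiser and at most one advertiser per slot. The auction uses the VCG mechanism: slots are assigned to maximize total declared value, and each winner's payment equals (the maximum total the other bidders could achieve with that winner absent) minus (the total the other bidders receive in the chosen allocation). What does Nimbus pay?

Nimbus pays $50.

Efficient allocation: Nimbus→Slot 5 ($109), Ridgeline→Slot 1 ($91), Kestrel→Slot 2 ($147), Brightly→Slot 4 ($137), Larkspur→Slot 6 ($71); total welfare W = $555.
Nimbus receives Slot 5 at value $109, so the others get W − 109 = $446.
Without Nimbus: best allocation of the remaining 4 bidders over all 5 slots is Ridgeline→Slot 1 ($91), Kestrel→Slot 2 ($147), Brightly→Slot 4 ($137), Larkspur→Slot 5 ($121), total $496.
VCG payment = (others' best without Nimbus) − (others' welfare with Nimbus) = 496 − 446 = $50.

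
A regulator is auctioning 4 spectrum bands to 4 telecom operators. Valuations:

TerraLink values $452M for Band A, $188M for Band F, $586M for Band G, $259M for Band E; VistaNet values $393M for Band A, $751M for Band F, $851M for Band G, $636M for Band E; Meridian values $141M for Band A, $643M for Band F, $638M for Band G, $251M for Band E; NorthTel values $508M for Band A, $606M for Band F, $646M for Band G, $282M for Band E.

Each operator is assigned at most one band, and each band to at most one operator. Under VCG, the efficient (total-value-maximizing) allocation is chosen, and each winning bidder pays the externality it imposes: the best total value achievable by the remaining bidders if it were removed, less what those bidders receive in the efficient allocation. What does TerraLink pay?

TerraLink pays $77M.

Efficient allocation: TerraLink→Band A ($452M), VistaNet→Band E ($636M), Meridian→Band F ($643M), NorthTel→Band G ($646M); total welfare W = $2377M.
TerraLink receives Band A at value $452M, so the others get W − 452 = $1925M.
Without TerraLink: best allocation of the remaining 3 bidders over all 4 bands is VistaNet→Band G ($851M), Meridian→Band F ($643M), NorthTel→Band A ($508M), total $2002M.
VCG payment = (others' best without TerraLink) − (others' welfare with TerraLink) = 2002 − 1925 = $77M.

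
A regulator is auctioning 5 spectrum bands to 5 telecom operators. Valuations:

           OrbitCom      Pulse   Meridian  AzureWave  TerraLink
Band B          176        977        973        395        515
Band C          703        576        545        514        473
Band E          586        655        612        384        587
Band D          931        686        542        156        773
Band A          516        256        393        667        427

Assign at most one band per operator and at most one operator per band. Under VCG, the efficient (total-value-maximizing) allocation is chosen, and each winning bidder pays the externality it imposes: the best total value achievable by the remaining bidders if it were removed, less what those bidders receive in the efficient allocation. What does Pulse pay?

Efficient allocation: OrbitCom→Band C ($703M), Pulse→Band E ($655M), Meridian→Band B ($973M), AzureWave→Band A ($667M), TerraLink→Band D ($773M); total welfare W = $3771M.
Pulse receives Band E at value $655M, so the others get W − 655 = $3116M.
Without Pulse: best allocation of the remaining 4 bidders over all 5 bands is OrbitCom→Band D ($931M), Meridian→Band B ($973M), AzureWave→Band A ($667M), TerraLink→Band E ($587M), total $3158M.
VCG payment = (others' best without Pulse) − (others' welfare with Pulse) = 3158 − 3116 = $42M.

Pulse pays $42M.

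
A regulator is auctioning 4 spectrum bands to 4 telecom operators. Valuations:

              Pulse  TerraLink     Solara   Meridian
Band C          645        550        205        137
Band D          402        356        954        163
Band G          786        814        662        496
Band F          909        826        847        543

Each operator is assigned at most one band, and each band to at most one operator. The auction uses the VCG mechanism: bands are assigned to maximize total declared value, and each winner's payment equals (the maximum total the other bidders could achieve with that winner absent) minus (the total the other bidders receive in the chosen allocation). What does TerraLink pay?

TerraLink pays $217M.

Efficient allocation: Pulse→Band C ($645M), TerraLink→Band G ($814M), Solara→Band D ($954M), Meridian→Band F ($543M); total welfare W = $2956M.
TerraLink receives Band G at value $814M, so the others get W − 814 = $2142M.
Without TerraLink: best allocation of the remaining 3 bidders over all 4 bands is Pulse→Band F ($909M), Solara→Band D ($954M), Meridian→Band G ($496M), total $2359M.
VCG payment = (others' best without TerraLink) − (others' welfare with TerraLink) = 2359 − 2142 = $217M.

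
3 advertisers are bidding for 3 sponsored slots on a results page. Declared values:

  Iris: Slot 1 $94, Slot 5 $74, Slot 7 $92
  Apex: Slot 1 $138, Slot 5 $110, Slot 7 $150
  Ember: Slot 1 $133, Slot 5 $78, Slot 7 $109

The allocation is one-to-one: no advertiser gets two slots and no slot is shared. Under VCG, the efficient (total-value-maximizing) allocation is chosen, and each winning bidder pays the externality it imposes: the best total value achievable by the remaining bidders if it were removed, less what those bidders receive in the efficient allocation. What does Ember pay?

Efficient allocation: Iris→Slot 5 ($74), Apex→Slot 7 ($150), Ember→Slot 1 ($133); total welfare W = $357.
Ember receives Slot 1 at value $133, so the others get W − 133 = $224.
Without Ember: best allocation of the remaining 2 bidders over all 3 slots is Iris→Slot 1 ($94), Apex→Slot 7 ($150), total $244.
VCG payment = (others' best without Ember) − (others' welfare with Ember) = 244 − 224 = $20.

Ember pays $20.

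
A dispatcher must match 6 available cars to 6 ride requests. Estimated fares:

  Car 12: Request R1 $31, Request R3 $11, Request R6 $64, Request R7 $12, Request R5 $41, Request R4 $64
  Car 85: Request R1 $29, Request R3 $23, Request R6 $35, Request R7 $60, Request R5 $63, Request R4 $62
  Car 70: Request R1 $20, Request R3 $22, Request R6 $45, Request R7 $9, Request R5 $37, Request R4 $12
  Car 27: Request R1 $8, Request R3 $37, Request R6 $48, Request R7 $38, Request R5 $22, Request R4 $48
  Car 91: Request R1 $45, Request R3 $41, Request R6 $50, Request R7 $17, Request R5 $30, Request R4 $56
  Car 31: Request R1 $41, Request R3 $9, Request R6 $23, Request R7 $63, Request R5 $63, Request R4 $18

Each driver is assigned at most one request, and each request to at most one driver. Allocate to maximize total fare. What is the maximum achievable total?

Optimal: Car 12→Request R4 ($64), Car 85→Request R5 ($63), Car 70→Request R6 ($45), Car 27→Request R3 ($37), Car 91→Request R1 ($45), Car 31→Request R7 ($63) — total 64+63+45+37+45+63 = $317.
Column-greedy (each request in turn goes to its best remaining driver) gives $284, worse by 33.
Swapping Car 12↔Car 27 (Car 12→Request R3 $11, Car 27→Request R4 $48) loses 42.
Checked against all permutations: $317 is optimal.

Max total: $317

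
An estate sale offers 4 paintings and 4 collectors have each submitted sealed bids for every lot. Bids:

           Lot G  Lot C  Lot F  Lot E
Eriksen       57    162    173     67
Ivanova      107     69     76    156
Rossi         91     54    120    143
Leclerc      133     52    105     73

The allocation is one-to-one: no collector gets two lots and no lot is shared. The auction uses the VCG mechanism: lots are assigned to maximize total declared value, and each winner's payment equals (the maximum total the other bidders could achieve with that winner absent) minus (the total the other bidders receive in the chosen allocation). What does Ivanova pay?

Ivanova pays $34.

Efficient allocation: Eriksen→Lot C ($162), Ivanova→Lot E ($156), Rossi→Lot F ($120), Leclerc→Lot G ($133); total welfare W = $571.
Ivanova receives Lot E at value $156, so the others get W − 156 = $415.
Without Ivanova: best allocation of the remaining 3 bidders over all 4 lots is Eriksen→Lot F ($173), Rossi→Lot E ($143), Leclerc→Lot G ($133), total $449.
VCG payment = (others' best without Ivanova) − (others' welfare with Ivanova) = 449 − 415 = $34.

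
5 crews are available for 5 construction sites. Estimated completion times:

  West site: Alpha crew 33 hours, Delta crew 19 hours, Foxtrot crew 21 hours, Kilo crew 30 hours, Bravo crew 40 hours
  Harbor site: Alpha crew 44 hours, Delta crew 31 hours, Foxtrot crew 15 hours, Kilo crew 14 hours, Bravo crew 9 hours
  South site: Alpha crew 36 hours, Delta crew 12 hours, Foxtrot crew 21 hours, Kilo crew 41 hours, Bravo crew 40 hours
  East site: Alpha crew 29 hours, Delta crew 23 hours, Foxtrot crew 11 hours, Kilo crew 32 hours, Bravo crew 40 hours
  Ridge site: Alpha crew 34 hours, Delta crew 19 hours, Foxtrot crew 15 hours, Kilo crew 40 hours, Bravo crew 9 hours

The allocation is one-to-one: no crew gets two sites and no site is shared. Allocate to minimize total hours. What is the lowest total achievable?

Optimal: Alpha crew→West site (33 hours), Delta crew→South site (12 hours), Foxtrot crew→East site (11 hours), Kilo crew→Harbor site (14 hours), Bravo crew→Ridge site (9 hours) — total 33+12+11+14+9 = 79 hours.
Min-entry greedy (repeatedly take the single cheapest remaining cell) gives 96 hours, worse by 17.
Next-best assignment: Alpha crew→East site, Delta crew→South site, Foxtrot crew→West site, Kilo crew→Harbor site, Bravo crew→Ridge site = 85 hours.

Min total: 79 hours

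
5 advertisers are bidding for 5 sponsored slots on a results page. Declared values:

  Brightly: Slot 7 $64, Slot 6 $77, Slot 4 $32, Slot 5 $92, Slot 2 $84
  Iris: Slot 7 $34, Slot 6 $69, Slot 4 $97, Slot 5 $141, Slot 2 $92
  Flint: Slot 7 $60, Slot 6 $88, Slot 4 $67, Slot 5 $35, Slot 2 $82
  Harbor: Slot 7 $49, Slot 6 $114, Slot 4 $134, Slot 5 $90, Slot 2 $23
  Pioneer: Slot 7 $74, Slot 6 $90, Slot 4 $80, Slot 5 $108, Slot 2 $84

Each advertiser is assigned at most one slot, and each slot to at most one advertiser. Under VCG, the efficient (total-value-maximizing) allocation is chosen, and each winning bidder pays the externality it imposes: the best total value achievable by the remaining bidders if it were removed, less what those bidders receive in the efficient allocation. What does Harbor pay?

Harbor pays $6.

Efficient allocation: Brightly→Slot 2 ($84), Iris→Slot 5 ($141), Flint→Slot 6 ($88), Harbor→Slot 4 ($134), Pioneer→Slot 7 ($74); total welfare W = $521.
Harbor receives Slot 4 at value $134, so the others get W − 134 = $387.
Without Harbor: best allocation of the remaining 4 bidders over all 5 slots is Brightly→Slot 2 ($84), Iris→Slot 5 ($141), Flint→Slot 6 ($88), Pioneer→Slot 4 ($80), total $393.
VCG payment = (others' best without Harbor) − (others' welfare with Harbor) = 393 − 387 = $6.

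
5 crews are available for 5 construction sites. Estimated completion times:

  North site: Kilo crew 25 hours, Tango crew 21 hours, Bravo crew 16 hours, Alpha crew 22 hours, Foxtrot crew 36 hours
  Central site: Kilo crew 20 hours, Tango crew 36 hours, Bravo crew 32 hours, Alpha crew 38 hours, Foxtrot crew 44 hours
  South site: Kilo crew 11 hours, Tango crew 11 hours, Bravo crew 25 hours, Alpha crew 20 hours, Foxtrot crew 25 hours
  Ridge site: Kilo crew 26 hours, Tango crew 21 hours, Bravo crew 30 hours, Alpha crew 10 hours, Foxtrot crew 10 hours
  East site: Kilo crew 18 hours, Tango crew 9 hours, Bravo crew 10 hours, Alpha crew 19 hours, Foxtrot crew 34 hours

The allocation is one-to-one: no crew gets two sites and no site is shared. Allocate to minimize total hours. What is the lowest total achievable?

Optimal: Kilo crew→Central site (20 hours), Tango crew→South site (11 hours), Bravo crew→East site (10 hours), Alpha crew→North site (22 hours), Foxtrot crew→Ridge site (10 hours) — total 20+11+10+22+10 = 73 hours.
Min-entry greedy (repeatedly take the single cheapest remaining cell) gives 90 hours, worse by 17.
Next-best assignment: Kilo crew→Central site, Tango crew→East site, Bravo crew→North site, Alpha crew→South site, Foxtrot crew→Ridge site = 75 hours.
Swapping Alpha crew↔Kilo crew (Alpha crew→Central site 38 hours, Kilo crew→North site 25 hours) adds 21.
Every other assignment is strictly worse.

Minimum total: 73 hours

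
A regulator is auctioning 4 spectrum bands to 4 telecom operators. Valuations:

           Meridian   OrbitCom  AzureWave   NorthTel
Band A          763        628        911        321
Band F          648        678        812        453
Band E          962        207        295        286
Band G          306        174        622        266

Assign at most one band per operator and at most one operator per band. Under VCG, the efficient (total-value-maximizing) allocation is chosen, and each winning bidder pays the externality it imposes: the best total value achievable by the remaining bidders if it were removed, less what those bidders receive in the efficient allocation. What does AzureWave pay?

AzureWave pays $137M.

Efficient allocation: Meridian→Band E ($962M), OrbitCom→Band F ($678M), AzureWave→Band A ($911M), NorthTel→Band G ($266M); total welfare W = $2817M.
AzureWave receives Band A at value $911M, so the others get W − 911 = $1906M.
Without AzureWave: best allocation of the remaining 3 bidders over all 4 bands is Meridian→Band E ($962M), OrbitCom→Band A ($628M), NorthTel→Band F ($453M), total $2043M.
VCG payment = (others' best without AzureWave) − (others' welfare with AzureWave) = 2043 − 1906 = $137M.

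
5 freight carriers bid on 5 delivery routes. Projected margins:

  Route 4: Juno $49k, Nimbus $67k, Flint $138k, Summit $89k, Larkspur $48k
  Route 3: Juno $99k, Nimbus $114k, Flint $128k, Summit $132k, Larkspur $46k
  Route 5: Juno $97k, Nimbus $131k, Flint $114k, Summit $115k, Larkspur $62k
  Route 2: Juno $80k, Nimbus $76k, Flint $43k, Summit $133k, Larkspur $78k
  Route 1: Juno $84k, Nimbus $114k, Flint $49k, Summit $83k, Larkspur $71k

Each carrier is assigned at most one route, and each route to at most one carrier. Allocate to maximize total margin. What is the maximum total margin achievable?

Max total: $572k

Optimal: Juno→Route 3 ($99k), Nimbus→Route 5 ($131k), Flint→Route 4 ($138k), Summit→Route 2 ($133k), Larkspur→Route 1 ($71k) — total 99+131+138+133+71 = $572k.
Column-greedy (each route in turn goes to its best remaining carrier) gives $552k, worse by 20.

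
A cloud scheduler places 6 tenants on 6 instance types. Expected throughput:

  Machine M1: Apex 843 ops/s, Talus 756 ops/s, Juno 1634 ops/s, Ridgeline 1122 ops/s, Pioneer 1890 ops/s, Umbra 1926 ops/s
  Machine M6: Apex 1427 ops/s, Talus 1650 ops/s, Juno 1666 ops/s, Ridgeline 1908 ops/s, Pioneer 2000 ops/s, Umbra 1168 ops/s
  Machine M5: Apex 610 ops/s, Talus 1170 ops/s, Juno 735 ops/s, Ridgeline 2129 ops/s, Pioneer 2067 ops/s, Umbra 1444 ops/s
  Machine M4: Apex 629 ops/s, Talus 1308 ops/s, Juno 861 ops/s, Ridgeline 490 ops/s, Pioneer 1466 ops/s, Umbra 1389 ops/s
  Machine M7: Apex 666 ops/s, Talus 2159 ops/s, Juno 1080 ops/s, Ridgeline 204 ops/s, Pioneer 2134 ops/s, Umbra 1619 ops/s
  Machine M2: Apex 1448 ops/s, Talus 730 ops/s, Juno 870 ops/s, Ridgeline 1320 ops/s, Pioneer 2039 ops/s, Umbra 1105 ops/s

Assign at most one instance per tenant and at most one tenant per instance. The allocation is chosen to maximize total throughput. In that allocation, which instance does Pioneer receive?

Pioneer receives Machine M4.

Treat this as an assignment problem: match each tenant to one instance.
Optimal: Apex→Machine M2 (1448 ops/s), Talus→Machine M7 (2159 ops/s), Juno→Machine M6 (1666 ops/s), Ridgeline→Machine M5 (2129 ops/s), Pioneer→Machine M4 (1466 ops/s), Umbra→Machine M1 (1926 ops/s) — total 1448+2159+1666+2129+1466+1926 = 10794 ops/s.
Column-greedy (each instance in turn goes to its best remaining tenant) gives 9891 ops/s, worse by 903.
Every other assignment is strictly worse.
Pioneer's own top instance is Machine M7 (2134 ops/s), but forcing Pioneer→Machine M7 and reassigning the rest optimally gives only 10611 ops/s — worse by 183.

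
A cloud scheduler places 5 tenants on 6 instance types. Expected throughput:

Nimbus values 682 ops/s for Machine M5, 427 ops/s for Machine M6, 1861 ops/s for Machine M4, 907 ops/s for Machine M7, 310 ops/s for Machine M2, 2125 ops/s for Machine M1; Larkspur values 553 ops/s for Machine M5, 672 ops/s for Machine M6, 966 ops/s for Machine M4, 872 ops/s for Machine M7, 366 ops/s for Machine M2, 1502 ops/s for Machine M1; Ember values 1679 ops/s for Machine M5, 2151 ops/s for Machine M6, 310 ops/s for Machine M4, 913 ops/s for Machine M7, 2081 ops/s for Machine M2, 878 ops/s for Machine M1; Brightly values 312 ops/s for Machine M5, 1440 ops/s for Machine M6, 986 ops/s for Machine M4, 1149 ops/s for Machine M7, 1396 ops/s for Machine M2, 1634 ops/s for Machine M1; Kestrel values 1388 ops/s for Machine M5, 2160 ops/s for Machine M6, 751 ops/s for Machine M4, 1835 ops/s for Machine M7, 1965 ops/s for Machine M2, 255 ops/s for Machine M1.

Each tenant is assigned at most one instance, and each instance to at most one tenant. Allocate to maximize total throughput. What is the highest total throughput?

This is a one-to-one assignment (maximum-weight bipartite matching).
Optimal: Nimbus→Machine M4 (1861 ops/s), Larkspur→Machine M1 (1502 ops/s), Ember→Machine M2 (2081 ops/s), Brightly→Machine M7 (1149 ops/s), Kestrel→Machine M6 (2160 ops/s) — total 1861+1502+2081+1149+2160 = 8753 ops/s.
Column-greedy (each instance in turn goes to its best remaining tenant) gives 7215 ops/s, worse by 1538.
Next-best assignment: Nimbus→Machine M4, Larkspur→Machine M1, Ember→Machine M6, Brightly→Machine M2, Kestrel→Machine M7 = 8745 ops/s.
Swapping Kestrel↔Ember (Kestrel→Machine M2 1965 ops/s, Ember→Machine M6 2151 ops/s) loses 125.
Checked against all permutations: 8753 ops/s is optimal.

Max total: 8753 ops/s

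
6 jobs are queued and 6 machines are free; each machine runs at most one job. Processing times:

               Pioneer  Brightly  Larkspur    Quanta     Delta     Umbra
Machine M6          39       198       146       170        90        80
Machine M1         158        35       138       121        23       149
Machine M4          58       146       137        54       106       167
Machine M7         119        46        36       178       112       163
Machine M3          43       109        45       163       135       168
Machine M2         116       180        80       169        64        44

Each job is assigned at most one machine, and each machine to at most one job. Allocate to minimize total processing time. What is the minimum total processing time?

Minimum total: 251 min

This is the linear assignment problem.
Optimal: Pioneer→Machine M6 (39 min), Brightly→Machine M7 (46 min), Larkspur→Machine M3 (45 min), Quanta→Machine M4 (54 min), Delta→Machine M1 (23 min), Umbra→Machine M2 (44 min) — total 39+46+45+54+23+44 = 251 min.
Min-entry greedy (repeatedly take the single cheapest remaining cell) gives 305 min, worse by 54.
Next-best assignment: Pioneer→Machine M3, Brightly→Machine M1, Larkspur→Machine M7, Quanta→Machine M4, Delta→Machine M6, Umbra→Machine M2 = 302 min.
Swapping Larkspur↔Quanta (Larkspur→Machine M4 137 min, Quanta→Machine M3 163 min) adds 201.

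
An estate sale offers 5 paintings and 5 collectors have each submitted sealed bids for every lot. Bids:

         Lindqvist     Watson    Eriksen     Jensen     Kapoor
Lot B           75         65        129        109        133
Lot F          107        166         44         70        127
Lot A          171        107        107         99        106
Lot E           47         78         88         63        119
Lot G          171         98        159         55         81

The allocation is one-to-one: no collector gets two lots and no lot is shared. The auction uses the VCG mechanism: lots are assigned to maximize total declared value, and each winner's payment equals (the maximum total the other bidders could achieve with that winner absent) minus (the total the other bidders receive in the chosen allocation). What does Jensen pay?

Efficient allocation: Lindqvist→Lot A ($171), Watson→Lot F ($166), Eriksen→Lot G ($159), Jensen→Lot B ($109), Kapoor→Lot E ($119); total welfare W = $724.
Jensen receives Lot B at value $109, so the others get W − 109 = $615.
Without Jensen: best allocation of the remaining 4 bidders over all 5 lots is Lindqvist→Lot A ($171), Watson→Lot F ($166), Eriksen→Lot G ($159), Kapoor→Lot B ($133), total $629.
VCG payment = (others' best without Jensen) − (others' welfare with Jensen) = 629 − 615 = $14.

Jensen pays $14.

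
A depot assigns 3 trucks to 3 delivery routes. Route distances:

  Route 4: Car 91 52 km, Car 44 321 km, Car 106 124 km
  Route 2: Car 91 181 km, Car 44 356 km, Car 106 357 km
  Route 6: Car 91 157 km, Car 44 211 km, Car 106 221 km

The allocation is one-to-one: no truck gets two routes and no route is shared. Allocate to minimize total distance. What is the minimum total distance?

Optimal: Car 91→Route 2 (181 km), Car 44→Route 6 (211 km), Car 106→Route 4 (124 km) — total 181+211+124 = 516 km.
Row-greedy (each truck in turn takes its cheapest remaining route) gives 620 km, worse by 104.
Next-best assignment: Car 91→Route 4, Car 44→Route 6, Car 106→Route 2 = 620 km.
Swapping Car 44↔Car 91 (Car 44→Route 2 356 km, Car 91→Route 6 157 km) adds 121.

Min total: 516 km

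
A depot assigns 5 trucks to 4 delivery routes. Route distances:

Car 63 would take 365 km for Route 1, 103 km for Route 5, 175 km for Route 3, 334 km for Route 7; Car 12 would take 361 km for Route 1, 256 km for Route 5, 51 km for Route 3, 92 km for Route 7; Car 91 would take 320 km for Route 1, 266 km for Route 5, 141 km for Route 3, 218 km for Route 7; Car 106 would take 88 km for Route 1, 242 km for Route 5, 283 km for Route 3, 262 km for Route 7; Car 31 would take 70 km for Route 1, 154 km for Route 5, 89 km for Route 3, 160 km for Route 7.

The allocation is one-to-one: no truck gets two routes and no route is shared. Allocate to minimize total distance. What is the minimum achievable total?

Optimal: Car 106→Route 1 (88 km), Car 63→Route 5 (103 km), Car 31→Route 3 (89 km), Car 12→Route 7 (92 km) — total 88+103+89+92 = 372 km.

Min total: 372 km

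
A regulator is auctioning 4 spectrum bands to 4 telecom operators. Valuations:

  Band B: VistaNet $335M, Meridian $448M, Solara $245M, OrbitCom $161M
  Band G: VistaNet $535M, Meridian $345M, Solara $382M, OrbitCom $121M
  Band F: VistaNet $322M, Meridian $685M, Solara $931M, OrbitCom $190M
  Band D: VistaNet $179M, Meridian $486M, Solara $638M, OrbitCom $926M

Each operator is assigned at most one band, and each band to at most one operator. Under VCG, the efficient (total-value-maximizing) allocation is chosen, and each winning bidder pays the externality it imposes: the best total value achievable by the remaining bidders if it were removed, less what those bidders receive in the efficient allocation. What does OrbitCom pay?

Efficient allocation: VistaNet→Band G ($535M), Meridian→Band B ($448M), Solara→Band F ($931M), OrbitCom→Band D ($926M); total welfare W = $2840M.
OrbitCom receives Band D at value $926M, so the others get W − 926 = $1914M.
Without OrbitCom: best allocation of the remaining 3 bidders over all 4 bands is VistaNet→Band G ($535M), Meridian→Band D ($486M), Solara→Band F ($931M), total $1952M.
VCG payment = (others' best without OrbitCom) − (others' welfare with OrbitCom) = 1952 − 1914 = $38M.

OrbitCom pays $38M.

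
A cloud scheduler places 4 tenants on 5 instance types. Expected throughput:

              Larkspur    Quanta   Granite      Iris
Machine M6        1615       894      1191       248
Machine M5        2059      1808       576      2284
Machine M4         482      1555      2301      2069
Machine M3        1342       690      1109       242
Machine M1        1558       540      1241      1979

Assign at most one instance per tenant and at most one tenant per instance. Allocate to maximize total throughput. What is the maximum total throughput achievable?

Optimal: Larkspur→Machine M6 (1615 ops/s), Quanta→Machine M5 (1808 ops/s), Granite→Machine M4 (2301 ops/s), Iris→Machine M1 (1979 ops/s) — total 1615+1808+2301+1979 = 7703 ops/s.
Row-greedy (each tenant in turn takes its best remaining instance) gives 5103 ops/s, worse by 2600.
Next-best assignment: Larkspur→Machine M3, Quanta→Machine M5, Granite→Machine M4, Iris→Machine M1 = 7430 ops/s.
Every other assignment is strictly worse.

Maximum total: 7703 ops/s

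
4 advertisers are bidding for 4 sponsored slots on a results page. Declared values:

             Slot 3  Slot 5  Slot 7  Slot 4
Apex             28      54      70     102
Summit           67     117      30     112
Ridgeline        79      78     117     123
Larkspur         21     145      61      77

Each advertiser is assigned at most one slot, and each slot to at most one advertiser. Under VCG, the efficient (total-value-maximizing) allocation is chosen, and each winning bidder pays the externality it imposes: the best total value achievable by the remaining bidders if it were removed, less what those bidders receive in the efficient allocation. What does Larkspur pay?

Efficient allocation: Apex→Slot 4 ($102), Summit→Slot 3 ($67), Ridgeline→Slot 7 ($117), Larkspur→Slot 5 ($145); total welfare W = $431.
Larkspur receives Slot 5 at value $145, so the others get W − 145 = $286.
Without Larkspur: best allocation of the remaining 3 bidders over all 4 slots is Apex→Slot 4 ($102), Summit→Slot 5 ($117), Ridgeline→Slot 7 ($117), total $336.
VCG payment = (others' best without Larkspur) − (others' welfare with Larkspur) = 336 − 286 = $50.

Larkspur pays $50.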